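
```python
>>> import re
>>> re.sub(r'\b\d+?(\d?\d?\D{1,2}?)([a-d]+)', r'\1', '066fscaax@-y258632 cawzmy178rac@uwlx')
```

This matches a word boundary (`\b`, zero-width); then one or more of a digit (lazy); then optionally a digit, then optionally a digit, then 1 to 2 of a non-digit (lazy) (captured); then one or more of a character in [a-d] (captured).
Lazy quantifiers expand one character at a time until the remainder of the pattern can match.
Matches: at [0:8] → '066fscaa'.
`\1` in the replacement pulls in group 1's text for each match.

'66fsx@-y258632 cawzmy178rac@uwlx'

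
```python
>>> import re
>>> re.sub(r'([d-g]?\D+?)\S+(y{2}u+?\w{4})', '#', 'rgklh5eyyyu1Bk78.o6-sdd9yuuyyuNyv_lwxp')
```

The pattern matches optionally a character in [d-g], then one or more of a non-digit (lazy) (captured); then one or more of a non-whitespace character; then exactly 2 of a literal 'y', then one or more of the literal 'u' (lazy), then exactly 4 of a word character (captured).
Matches: at [0:34] → 'rgklh5eyyyu1Bk78.o6-sdd9yuuyyuNyv_'.
Each match is replaced by '#'.

'#lwxp'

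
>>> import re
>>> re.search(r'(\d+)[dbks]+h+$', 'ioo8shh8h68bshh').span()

The match spans [9:15] → '68bshh'.

(9, 15)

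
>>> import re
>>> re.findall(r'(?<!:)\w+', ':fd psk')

A negative assertion filters positions out without eating any characters.
Matches: at [2:3] → 'd'; at [4:7] → 'psk'.
With no groups in the pattern, `findall` gives back each whole match — 2 here.

['d', 'psk']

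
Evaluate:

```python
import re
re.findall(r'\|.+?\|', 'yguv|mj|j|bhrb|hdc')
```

['|mj|', '|bhrb|']

Lazy quantifiers expand one character at a time until the remainder of the pattern can match.
Since nothing is captured, `findall` lists the 2 matched substrings directly.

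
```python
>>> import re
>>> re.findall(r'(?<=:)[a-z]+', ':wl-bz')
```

The positive lookaround only admits positions where the adjacent text matches; those characters stay outside the span.
Since nothing is captured, `findall` lists the 1 matched substring directly.

['wl']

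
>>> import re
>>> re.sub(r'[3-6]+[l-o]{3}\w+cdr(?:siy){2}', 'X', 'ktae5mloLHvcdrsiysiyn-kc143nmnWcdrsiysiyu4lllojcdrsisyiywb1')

'ktaeXn-kc1Xu4lllojcdrsisyiywb1'

This matches one or more of a character in [3-6]; then exactly 3 of a character in [l-o], then one or more of a word character; then the literal 'cdr', then the literal 'siy' repeated 2 times.
Each match is replaced by 'X'.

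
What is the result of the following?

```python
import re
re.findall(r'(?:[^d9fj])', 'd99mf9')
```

The pattern matches any character except [d9fj] (non-capturing group).
Matches: at [3:4] → 'm'.
`findall` yields the raw match text (1 of them) because the pattern has no groups.

['m']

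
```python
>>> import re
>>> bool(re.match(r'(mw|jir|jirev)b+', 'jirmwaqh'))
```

False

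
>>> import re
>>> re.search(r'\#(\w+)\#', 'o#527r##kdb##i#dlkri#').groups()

`re.search` tries every starting position until one works.
The match spans [1:7] → '#527r#'.
Captured: group 1 = '527r'.

('527r',)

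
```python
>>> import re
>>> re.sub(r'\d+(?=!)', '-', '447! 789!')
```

'-! -!'

The positive lookaround only admits positions where the adjacent text matches; those characters stay outside the span.
Matches: at [0:3] → '447'; at [5:8] → '789'.
Each match is replaced by '-'.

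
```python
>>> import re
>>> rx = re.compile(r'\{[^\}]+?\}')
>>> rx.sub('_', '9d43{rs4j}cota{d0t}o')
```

'9d43_cota_o'

Matches: at [4:10] → '{rs4j}'; at [14:19] → '{d0t}'.
`sub` substitutes '_' at each match site.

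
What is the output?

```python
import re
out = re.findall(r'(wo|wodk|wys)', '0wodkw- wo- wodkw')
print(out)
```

['wo', 'wo', 'wo']

The regex engine tests alternatives in the order written; an earlier branch that matches wins even if a later one would match more.
Because there's exactly one group, `findall` drops the full match and keeps group 1 from each hit.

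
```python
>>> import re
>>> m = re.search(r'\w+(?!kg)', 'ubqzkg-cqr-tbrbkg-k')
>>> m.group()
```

'ubqzkg'

The negative lookahead/lookbehind blocks any match where the forbidden context is present.
`re.search` tries every starting position until one works.
The match spans [0:6] → 'ubqzkg'.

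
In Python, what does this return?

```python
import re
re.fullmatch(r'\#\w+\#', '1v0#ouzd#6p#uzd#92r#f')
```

None

`re.fullmatch` requires the pattern to consume the entire string.
Here the pattern can't cover the whole string, so the call returns None.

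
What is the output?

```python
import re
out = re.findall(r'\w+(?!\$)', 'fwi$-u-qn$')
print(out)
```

A negative assertion filters positions out without eating any characters.
Since nothing is captured, `findall` lists the 3 matched substrings directly.

['fw', 'u', 'q']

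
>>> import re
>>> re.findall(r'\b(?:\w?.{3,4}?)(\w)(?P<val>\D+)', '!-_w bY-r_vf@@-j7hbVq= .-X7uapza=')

[('Y', '-r_vf@@-j'), ('p', 'za=')]

The `?` after the quantifier makes it lazy — it takes as little as possible before letting the rest of the pattern try.
Multiple groups make `findall` return tuples — one 2-tuple for each match.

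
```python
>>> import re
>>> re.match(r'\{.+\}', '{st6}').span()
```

`re.match` won't scan ahead — the pattern has to work from the very first character.
The match spans [0:5] → '{st6}'.

(0, 5)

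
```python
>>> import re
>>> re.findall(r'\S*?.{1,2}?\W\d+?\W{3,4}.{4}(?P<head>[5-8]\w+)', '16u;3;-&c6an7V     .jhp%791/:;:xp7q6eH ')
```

['7V', '6eH']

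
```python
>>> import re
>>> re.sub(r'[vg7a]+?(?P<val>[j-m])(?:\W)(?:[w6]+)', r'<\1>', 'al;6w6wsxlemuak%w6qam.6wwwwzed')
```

The pattern matches one or more of one of [vg7a] (lazy); then a character in [j-m] (captured as 'val'); then a non-word character (non-capturing group); then one or more of one of [w6] (non-capturing group).
Matches: at [0:7] → 'al;6w6w'; at [13:18] → 'ak%w6'; at [19:27] → 'am.6wwww'.
The replacement refers to a captured group, so each match is rewritten using its own captured text.

'<l>sxlemu<k>q<m>zed'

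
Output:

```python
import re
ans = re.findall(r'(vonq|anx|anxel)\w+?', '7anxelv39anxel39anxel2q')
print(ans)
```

The regex engine tests alternatives in the order written; an earlier branch that matches wins even if a later one would match more.
Walking the string: at [1:5] match 'anxe', group 1 = 'anx'; at [9:13] match 'anxe', group 1 = 'anx'; at [16:20] match 'anxe', group 1 = 'anx'.
Because there's exactly one group, `findall` drops the full match and keeps group 1 from each hit.

['anx', 'anx', 'anx']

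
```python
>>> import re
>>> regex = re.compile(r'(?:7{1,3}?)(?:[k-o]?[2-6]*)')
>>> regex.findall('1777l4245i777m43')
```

Pattern: 1 to 3 of a literal '7' (lazy) (non-capturing group); then optionally a character in [k-o], then zero or more of a character in [2-6] (non-capturing group).
A non-greedy quantifier consumes as few characters as it can — just enough that the remainder of the pattern still matches from where it stops; whatever follows it matches normally.
Walking the string: at [1:2] → '7'; at [2:3] → '7'; at [3:9] → '7l4245'; at [10:11] → '7'; at [11:12] → '7'; ….
With no groups in the pattern, `findall` gives back each whole match — 6 here.

['7', '7', '7l4245', '7', '7', '7m43']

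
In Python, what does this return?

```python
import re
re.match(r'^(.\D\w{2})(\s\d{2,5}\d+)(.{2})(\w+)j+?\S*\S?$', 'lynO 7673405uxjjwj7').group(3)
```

The match spans [0:19] → 'lynO 7673405uxjjwj7'.
Captured: group 1 = 'lynO', group 2 = ' 7673405', group 3 = 'ux', group 4 = 'jjw'.

'ux'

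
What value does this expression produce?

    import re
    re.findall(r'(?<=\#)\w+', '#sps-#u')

['sps', 'u']

The `(?=…)`/`(?<=…)` assertion just peeks at neighbouring text; it doesn't advance the match position.
Walking the string: at [1:4] → 'sps'; at [6:7] → 'u'.
`findall` yields the raw match text (2 of them) because the pattern has no groups.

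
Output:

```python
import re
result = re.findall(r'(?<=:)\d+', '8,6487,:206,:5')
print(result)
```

The positive lookaround only admits positions where the adjacent text matches; those characters stay outside the span.
With no groups in the pattern, `findall` gives back each whole match — 2 here.

['206', '5']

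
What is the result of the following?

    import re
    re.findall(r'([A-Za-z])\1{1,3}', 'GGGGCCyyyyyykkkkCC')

After group 1 captures some text, `\1` only succeeds where that same text appears again.
`findall` collects group 1 from each match (6 total).

['G', 'C', 'y', 'y', 'k', 'C']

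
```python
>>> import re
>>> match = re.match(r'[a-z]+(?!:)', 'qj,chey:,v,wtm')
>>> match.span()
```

The negative lookahead/lookbehind blocks any match where the forbidden context is present.
`re.match` only tries the pattern at the start of the string.
The match spans [0:2] → 'qj'.

(0, 2)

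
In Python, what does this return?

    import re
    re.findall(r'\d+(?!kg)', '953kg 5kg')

['95']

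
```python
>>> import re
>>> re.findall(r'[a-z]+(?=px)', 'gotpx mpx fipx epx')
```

['got', 'm', 'fi', 'e']

The positive lookaround only admits positions where the adjacent text matches; those characters stay outside the span.
With no groups in the pattern, `findall` gives back each whole match — 4 here.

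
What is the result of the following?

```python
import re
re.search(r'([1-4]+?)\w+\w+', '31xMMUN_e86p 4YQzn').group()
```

'31xMMUN_e86p'

The pattern matches one or more of a character in [1-4] (lazy) (captured); then one or more of a word character, then one or more of a word character.
`search` walks the string left to right and returns the first match it finds.
The match spans [0:12] → '31xMMUN_e86p'.
Captured: group 1 = '3'.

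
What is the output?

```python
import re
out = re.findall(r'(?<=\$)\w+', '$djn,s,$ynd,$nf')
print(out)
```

['djn', 'ynd', 'nf']

The lookaround is zero-width — it requires the adjacent text to match without consuming it, so the asserted text isn't part of the match.
Matches: at [1:4] → 'djn'; at [8:11] → 'ynd'; at [13:15] → 'nf'.
Since nothing is captured, `findall` lists the 3 matched substrings directly.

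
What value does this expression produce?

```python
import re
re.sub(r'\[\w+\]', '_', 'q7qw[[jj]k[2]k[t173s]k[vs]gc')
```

'q7qw[_k_k_k_gc'

Matches: at [5:9] → '[jj]'; at [10:13] → '[2]'; at [14:21] → '[t173s]'; at [22:26] → '[vs]'.
Each match is replaced by '_'.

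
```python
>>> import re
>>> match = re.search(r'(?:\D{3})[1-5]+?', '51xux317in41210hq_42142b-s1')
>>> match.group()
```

The pattern matches exactly 3 of a non-digit (non-capturing group); then one or more of a character in [1-5] (lazy).
Lazy quantifiers expand one character at a time until the remainder of the pattern can match.
`search` walks the string left to right and returns the first match it finds.
The match spans [2:6] → 'xux3'.

'xux3'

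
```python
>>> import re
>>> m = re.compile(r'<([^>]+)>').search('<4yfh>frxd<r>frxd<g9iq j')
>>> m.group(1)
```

`search` walks the string left to right and returns the first match it finds.
The match spans [0:6] → '<4yfh>'.
Captured: group 1 = '4yfh'.

'4yfh'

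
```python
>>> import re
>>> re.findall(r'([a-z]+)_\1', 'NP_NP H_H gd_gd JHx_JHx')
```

['gd']

A backreference is literal: `\1` must see the identical characters the first group matched.
Scanning left to right: at [10:15] match 'gd_gd', group 1 = 'gd'.
Because there's exactly one group, `findall` drops the full match and keeps group 1 from the one hit.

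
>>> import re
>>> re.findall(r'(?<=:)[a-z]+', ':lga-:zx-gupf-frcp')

Lookahead/lookbehind check context without consuming it, so the matched span excludes the asserted characters.
Matches: at [1:4] → 'lga'; at [6:8] → 'zx'.
Since nothing is captured, `findall` lists the 2 matched substrings directly.

['lga', 'zx']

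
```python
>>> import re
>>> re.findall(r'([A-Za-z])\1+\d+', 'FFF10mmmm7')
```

['F', 'm']

After group 1 captures some text, `\1` only succeeds where that same text appears again.
Scanning left to right: at [0:5] match 'FFF10', group 1 = 'F'; at [5:10] match 'mmmm7', group 1 = 'm'.
Because there's exactly one group, `findall` drops the full match and keeps group 1 from each hit.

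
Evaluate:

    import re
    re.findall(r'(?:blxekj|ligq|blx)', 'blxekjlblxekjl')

['blxekj', 'blxekj']

Alternation isn't longest-match — the leftmost alternative that fits at this position is chosen.
Walking the string: at [0:6] → 'blxekj'; at [7:13] → 'blxekj'.
No capturing groups, so `findall` returns the 2 full match strings.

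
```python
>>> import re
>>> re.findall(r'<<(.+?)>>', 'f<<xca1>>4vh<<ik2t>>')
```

Scanning left to right: at [1:9] match '<<xca1>>', group 1 = 'xca1'; at [12:20] match '<<ik2t>>', group 1 = 'ik2t'.
One capturing group, so `findall` returns just the captured substring from each match — 2 in all.

['xca1', 'ik2t']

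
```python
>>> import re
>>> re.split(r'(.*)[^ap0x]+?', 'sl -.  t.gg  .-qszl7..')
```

['', 'sl -.  t.gg  .-qszl7.', '']

This matches zero or more of any character (captured); then one or more of any character except [ap0x] (lazy).
`re.split` interleaves the captured-group text with the surrounding fragments.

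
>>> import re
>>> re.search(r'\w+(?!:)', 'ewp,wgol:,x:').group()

'ewp'

A negative assertion filters positions out without eating any characters.
`re.search` tries every starting position until one works.
The match spans [0:3] → 'ewp'.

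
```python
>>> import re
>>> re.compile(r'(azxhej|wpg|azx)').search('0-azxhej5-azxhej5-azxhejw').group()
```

Alternation tries branches left to right and keeps the first one that lets the overall match succeed at that position.
The match spans [2:8] → 'azxhej'.

'azxhej'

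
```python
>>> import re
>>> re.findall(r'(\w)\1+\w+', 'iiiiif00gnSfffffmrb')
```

['i']

A backreference is literal: `\1` must see the identical characters the first group matched.
Walking the string: at [0:19] match 'iiiiif00gnSfffffmrb', group 1 = 'i'.
Because there's exactly one group, `findall` drops the full match and keeps group 1 from the one hit.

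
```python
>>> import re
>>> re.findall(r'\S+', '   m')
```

['m']

Since nothing is captured, `findall` lists the 1 matched substring directly.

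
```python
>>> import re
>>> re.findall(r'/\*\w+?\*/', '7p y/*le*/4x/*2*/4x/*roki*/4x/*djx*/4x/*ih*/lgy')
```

['/*le*/', '/*2*/', '/*roki*/', '/*djx*/', '/*ih*/']

Walking the string: at [4:10] → '/*le*/'; at [12:17] → '/*2*/'; at [19:27] → '/*roki*/'; at [29:36] → '/*djx*/'; at [38:44] → '/*ih*/'.
With no groups in the pattern, `findall` gives back each whole match — 5 here.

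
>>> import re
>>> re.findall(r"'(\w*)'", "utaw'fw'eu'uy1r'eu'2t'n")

Walking the string: at [4:8] match "'fw'", group 1 = 'fw'; at [10:16] match "'uy1r'", group 1 = 'uy1r'; at [18:22] match "'2t'", group 1 = '2t'.
`findall` collects group 1 from each match (3 total).

['fw', 'uy1r', '2t']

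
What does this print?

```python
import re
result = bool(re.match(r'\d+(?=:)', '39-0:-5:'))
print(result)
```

False

The `(?=…)`/`(?<=…)` assertion just peeks at neighbouring text; it doesn't advance the match position.
`match` is anchored at position 0; if the pattern doesn't fit there, it returns None.
Here the pattern fails at index 0, so the call returns None, and `bool(None)` is False.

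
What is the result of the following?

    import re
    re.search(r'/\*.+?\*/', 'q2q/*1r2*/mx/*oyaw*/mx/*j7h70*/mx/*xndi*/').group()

'/*1r2*/'

Lazy quantifiers expand one character at a time until the remainder of the pattern can match.
The match spans [3:10] → '/*1r2*/'.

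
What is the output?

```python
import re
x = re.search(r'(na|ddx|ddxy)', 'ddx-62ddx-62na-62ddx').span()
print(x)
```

`re.search` tries every starting position until one works.
The match spans [0:3] → 'ddx'.
Captured: group 1 = 'ddx'.

(0, 3)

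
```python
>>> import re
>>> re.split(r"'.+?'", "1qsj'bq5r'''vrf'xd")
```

Matches to split on: at [4:10] → "'bq5r'"; at [10:16] → "''vrf'".
Each match becomes a cut point; 3 segments remain.

['1qsj', '', 'xd']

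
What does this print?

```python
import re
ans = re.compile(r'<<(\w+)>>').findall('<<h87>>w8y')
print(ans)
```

['h87']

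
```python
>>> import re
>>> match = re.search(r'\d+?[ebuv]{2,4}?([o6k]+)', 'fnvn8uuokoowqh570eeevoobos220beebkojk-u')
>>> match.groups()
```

('okoo',)

The pattern matches one or more of a digit (lazy), then 2 to 4 of one of [ebuv] (lazy); then one or more of one of [o6k] (captured).
`re.search` scans for the first position where the pattern succeeds.
The match spans [4:11] → '8uuokoo'.
Captured: group 1 = 'okoo'.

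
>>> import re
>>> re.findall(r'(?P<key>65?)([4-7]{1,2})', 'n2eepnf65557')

[('65', '55')]

The pattern matches the literal '6', then optionally a literal '5' (captured as 'key'); then 1 to 2 of a character in [4-7] (captured).
2 groups means the one result is a tuple of 2 captured strings — 1 here.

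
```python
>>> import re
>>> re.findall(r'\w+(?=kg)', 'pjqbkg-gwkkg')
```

['pjqb', 'gwk']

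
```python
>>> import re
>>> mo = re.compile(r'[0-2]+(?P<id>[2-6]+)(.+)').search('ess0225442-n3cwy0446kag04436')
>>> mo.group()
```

This matches one or more of a character in [0-2]; then one or more of a character in [2-6] (captured as 'id'); then one or more of any character (captured).
The match spans [3:28] → '0225442-n3cwy0446kag04436'.

'0225442-n3cwy0446kag04436'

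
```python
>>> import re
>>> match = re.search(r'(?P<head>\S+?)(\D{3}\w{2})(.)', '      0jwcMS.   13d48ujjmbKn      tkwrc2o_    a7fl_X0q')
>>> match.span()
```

The pattern matches one or more of a non-whitespace character (lazy) (captured as 'head'); then exactly 3 of a non-digit, then exactly 2 of a word character (captured); then any character (captured).
`search` walks the string left to right and returns the first match it finds.
The match spans [6:13] → '0jwcMS.'.
Captured: group 1 = '0', group 2 = 'jwcMS', group 3 = '.'.

(6, 13)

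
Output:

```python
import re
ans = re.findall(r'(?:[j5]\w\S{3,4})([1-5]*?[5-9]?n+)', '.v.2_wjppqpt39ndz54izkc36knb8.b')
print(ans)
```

The pattern matches one of [j5], then a word character, then 3 to 4 of a non-whitespace character (non-capturing group); then zero or more of a character in [1-5] (lazy), then optionally a character in [5-9], then one or more of the literal 'n' (captured).
`findall` collects group 1 from the one match (1 total).

['39n']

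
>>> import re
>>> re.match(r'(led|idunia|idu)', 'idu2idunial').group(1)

`re.match` only tries the pattern at the start of the string.
The match spans [0:3] → 'idu'.
Captured: group 1 = 'idu'.

'idu'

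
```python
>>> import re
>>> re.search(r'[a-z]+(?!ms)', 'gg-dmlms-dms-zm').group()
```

The negative lookaround is zero-width — it rules out positions where the adjacent text would match, without consuming anything.
`re.search` scans for the first position where the pattern succeeds.
The match spans [0:2] → 'gg'.

'gg'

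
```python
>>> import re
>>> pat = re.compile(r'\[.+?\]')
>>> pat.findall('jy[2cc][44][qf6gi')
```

Lazy quantifiers expand one character at a time until the remainder of the pattern can match.
Matches: at [2:7] → '[2cc]'; at [7:11] → '[44]'.
With no groups in the pattern, `findall` gives back each whole match — 2 here.

['[2cc]', '[44]']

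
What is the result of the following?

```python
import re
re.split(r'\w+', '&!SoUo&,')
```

The pattern matches one or more of a word character.
Matches to split on: at [2:6] → 'SoUo'.
`split` removes every match and returns the 2 fragments in between.

['&!', '&,']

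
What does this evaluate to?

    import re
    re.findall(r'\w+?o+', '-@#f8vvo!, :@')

['f8vvo']

This matches one or more of a word character (lazy); then one or more of a literal 'o'.
Since nothing is captured, `findall` lists the 1 matched substring directly.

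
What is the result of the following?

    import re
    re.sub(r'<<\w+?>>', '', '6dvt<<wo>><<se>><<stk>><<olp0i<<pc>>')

'6dvt<<olp0i'

Matches: at [4:10] → '<<wo>>'; at [10:16] → '<<se>>'; at [16:23] → '<<stk>>'; at [30:36] → '<<pc>>'.
Every occurrence is swapped for ''.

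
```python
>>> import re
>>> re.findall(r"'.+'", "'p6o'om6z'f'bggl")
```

Walking the string: at [0:12] → "'p6o'om6z'f'".
`findall` yields the raw match text (1 of them) because the pattern has no groups.

["'p6o'om6z'f'"]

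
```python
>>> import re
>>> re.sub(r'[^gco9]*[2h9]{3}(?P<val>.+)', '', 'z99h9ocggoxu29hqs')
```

Pattern: zero or more of any character except [gco9], then exactly 3 of one of [2h9]; then one or more of any character (captured as 'val').
Matches: at [0:17] → 'z99h9ocggoxu29hqs'.
`sub` substitutes '' at each match site.

''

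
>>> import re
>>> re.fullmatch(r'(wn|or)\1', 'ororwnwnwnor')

None

After group 1 captures some text, `\1` only succeeds where that same text appears again.
`re.fullmatch` requires the pattern to consume the entire string.
Here the string isn't matched end-to-end, so the call returns None.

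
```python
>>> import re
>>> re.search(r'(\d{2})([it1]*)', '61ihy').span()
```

This matches exactly 2 of a digit (captured); then zero or more of one of [it1] (captured).
`re.search` tries every starting position until one works.
The match spans [0:3] → '61i'.
Captured: group 1 = '61', group 2 = 'i'.

(0, 3)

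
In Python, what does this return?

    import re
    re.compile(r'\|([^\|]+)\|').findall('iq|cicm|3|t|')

Matches: at [2:8] match '|cicm|', group 1 = 'cicm'; at [9:12] match '|t|', group 1 = 't'.
`findall` collects group 1 from each match (2 total).

['cicm', 't']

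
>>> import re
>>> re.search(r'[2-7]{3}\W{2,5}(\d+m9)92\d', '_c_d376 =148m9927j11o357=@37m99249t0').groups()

('148m9',)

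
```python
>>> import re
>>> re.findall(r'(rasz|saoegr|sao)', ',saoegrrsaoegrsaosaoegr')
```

Alternation isn't longest-match — the leftmost alternative that fits at this position is chosen.
Matches: at [1:7] match 'saoegr', group 1 = 'saoegr'; at [8:14] match 'saoegr', group 1 = 'saoegr'; at [14:17] match 'sao', group 1 = 'sao'; at [17:23] match 'saoegr', group 1 = 'saoegr'.
Because there's exactly one group, `findall` drops the full match and keeps group 1 from each hit.

['saoegr', 'saoegr', 'sao', 'saoegr']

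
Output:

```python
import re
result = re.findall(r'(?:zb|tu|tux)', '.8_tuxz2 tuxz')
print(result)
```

['tu', 'tu']

Alternation isn't longest-match — the leftmost alternative that fits at this position is chosen.
`findall` yields the raw match text (2 of them) because the pattern has no groups.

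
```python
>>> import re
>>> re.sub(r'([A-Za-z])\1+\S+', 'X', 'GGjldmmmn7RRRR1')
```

After group 1 captures some text, `\1` only succeeds where that same text appears again.
Matches: at [0:15] → 'GGjldmmmn7RRRR1'.
`sub` substitutes 'X' at each match site.

'X'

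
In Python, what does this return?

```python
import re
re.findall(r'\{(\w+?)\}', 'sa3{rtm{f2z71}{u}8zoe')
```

`findall` collects group 1 from each match (2 total).

['f2z71', 'u']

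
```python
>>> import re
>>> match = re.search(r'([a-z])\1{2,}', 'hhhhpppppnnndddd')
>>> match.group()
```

'hhhh'

`\1` is not a pattern — it's the concrete string captured by group 1, re-applied verbatim.
`re.search` scans for the first position where the pattern succeeds.
The match spans [0:4] → 'hhhh'.
Captured: group 1 = 'h'.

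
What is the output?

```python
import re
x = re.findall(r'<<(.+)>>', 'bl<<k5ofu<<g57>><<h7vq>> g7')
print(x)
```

['k5ofu<<g57>><<h7vq']

`findall` collects group 1 from the one match (1 total).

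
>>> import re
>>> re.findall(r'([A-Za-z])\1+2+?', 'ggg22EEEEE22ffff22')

['g', 'E', 'f']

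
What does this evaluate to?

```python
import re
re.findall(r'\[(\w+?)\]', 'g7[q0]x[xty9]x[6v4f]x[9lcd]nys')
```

Matches: at [2:6] match '[q0]', group 1 = 'q0'; at [7:13] match '[xty9]', group 1 = 'xty9'; at [14:20] match '[6v4f]', group 1 = '6v4f'; at [21:27] match '[9lcd]', group 1 = '9lcd'.
`findall` collects group 1 from each match (4 total).

['q0', 'xty9', '6v4f', '9lcd']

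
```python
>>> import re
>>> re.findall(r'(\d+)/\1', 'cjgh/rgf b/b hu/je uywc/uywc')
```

[]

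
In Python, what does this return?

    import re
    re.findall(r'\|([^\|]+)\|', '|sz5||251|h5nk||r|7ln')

['sz5', '251', 'r']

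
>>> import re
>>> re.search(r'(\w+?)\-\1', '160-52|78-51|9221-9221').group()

'9221-9221'

`\1` is not a pattern — it's the concrete string captured by group 1, re-applied verbatim.
The match spans [13:22] → '9221-9221'.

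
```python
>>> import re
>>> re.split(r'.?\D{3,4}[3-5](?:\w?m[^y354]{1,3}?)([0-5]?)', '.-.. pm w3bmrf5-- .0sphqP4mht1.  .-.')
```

['.-..', '', 'f5-- .0', '', 't1.  .-.']

The pattern matches optionally any character, then 3 to 4 of a non-digit; then a character in [3-5]; then optionally a word character, then a literal 'm', then 1 to 3 of any character except [y354] (lazy) (non-capturing group); then optionally a character in [0-5] (captured).
A `+?`/`*?`/`{m,n}?` starts at its minimum and grows only as far as needed for what follows to match.
Matches to split on: at [4:13] → ' pm w3bmr'; at [20:28] → 'sphqP4mh'.
Because the pattern has a capturing group, `split` also inserts each captured text between the pieces.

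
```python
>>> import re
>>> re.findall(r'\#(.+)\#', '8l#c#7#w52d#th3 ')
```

Because there's exactly one group, `findall` drops the full match and keeps group 1 from the one hit.

['c#7#w52d']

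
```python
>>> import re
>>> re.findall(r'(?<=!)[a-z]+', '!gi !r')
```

['gi', 'r']

The positive lookaround only admits positions where the adjacent text matches; those characters stay outside the span.
Scanning left to right: at [1:3] → 'gi'; at [5:6] → 'r'.
Since nothing is captured, `findall` lists the 2 matched substrings directly.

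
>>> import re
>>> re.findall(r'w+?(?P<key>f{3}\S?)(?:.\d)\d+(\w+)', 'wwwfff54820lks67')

The pattern matches one or more of a literal 'w' (lazy); then exactly 3 of the literal 'f', then optionally a non-whitespace character (captured as 'key'); then any character, then a digit (non-capturing group); then one or more of a digit; then one or more of a word character (captured).
Scanning left to right: at [0:16] match 'wwwfff54820lks67', groups = ('fff5', 'lks67').
2 groups means the one result is a tuple of 2 captured strings — 1 here.

[('fff5', 'lks67')]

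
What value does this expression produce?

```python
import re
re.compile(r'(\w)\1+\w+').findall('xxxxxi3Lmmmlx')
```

['x']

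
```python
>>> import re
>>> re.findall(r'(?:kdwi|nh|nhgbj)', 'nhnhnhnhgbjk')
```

['nh', 'nh', 'nh', 'nh']

Alternation isn't longest-match — the leftmost alternative that fits at this position is chosen.
No capturing groups, so `findall` returns the 4 full match strings.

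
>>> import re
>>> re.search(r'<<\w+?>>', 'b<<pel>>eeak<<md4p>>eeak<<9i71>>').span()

(1, 8)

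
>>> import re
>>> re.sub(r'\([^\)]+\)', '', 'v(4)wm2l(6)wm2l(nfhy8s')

'vwm2lwm2l(nfhy8s'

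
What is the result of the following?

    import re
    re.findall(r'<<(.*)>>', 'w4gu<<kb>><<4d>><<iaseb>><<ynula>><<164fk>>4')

['kb>><<4d>><<iaseb>><<ynula>><<164fk']

Matches: at [4:43] match '<<kb>><<4d>><<iaseb>><<ynula>><<164fk>>', group 1 = 'kb>><<4d>><<iaseb>><<ynula>><<164fk'.
`findall` collects group 1 from the one match (1 total).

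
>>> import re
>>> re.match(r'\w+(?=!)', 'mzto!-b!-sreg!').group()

The lookaround is zero-width — it requires the adjacent text to match without consuming it, so the asserted text isn't part of the match.
`re.match` only tries the pattern at the start of the string.
The match spans [0:4] → 'mzto'.

'mzto'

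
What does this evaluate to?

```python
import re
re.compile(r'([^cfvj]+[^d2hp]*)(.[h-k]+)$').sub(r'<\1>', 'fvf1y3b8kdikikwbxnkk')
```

'fvf<1y3b8kdikikwbxn>'

This matches one or more of any character except [cfvj], then zero or more of any character except [d2hp] (captured); then any character, then one or more of a character in [h-k] (captured); then anchored at the end.
Matches: at [3:20] → '1y3b8kdikikwbxnkk'.
The replacement refers to a captured group, so each match is rewritten using its own captured text.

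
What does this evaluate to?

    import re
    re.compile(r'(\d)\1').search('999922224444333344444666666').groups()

('9',)

After group 1 captures some text, `\1` only succeeds where that same text appears again.
`re.search` tries every starting position until one works.
The match spans [0:2] → '99'.
Captured: group 1 = '9'.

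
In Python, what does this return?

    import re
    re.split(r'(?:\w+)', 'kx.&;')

['', '.&;']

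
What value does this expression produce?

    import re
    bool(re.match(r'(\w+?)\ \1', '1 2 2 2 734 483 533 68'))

False

With `match`, the pattern is implicitly anchored at the beginning.
Here the string doesn't start with a match, so the call returns None, and `bool(None)` is False.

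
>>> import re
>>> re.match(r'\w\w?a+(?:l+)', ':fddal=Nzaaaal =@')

Pattern: a word character, then optionally a word character; then one or more of a literal 'a'; then one or more of a literal 'l' (non-capturing group).
`re.match` won't scan ahead — the pattern has to work from the very first character.
Here the string doesn't start with a match, so the call returns None.

None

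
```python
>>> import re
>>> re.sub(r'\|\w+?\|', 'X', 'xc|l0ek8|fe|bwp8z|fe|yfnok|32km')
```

'xcXfeXfeX32km'

Matches: at [2:9] → '|l0ek8|'; at [11:18] → '|bwp8z|'; at [20:27] → '|yfnok|'.
`sub` substitutes 'X' at each match site.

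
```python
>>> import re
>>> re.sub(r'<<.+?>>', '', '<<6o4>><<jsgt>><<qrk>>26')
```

'26'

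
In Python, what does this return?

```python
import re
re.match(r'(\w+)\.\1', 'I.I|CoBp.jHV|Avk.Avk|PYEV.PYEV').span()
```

(0, 3)

`re.match` won't scan ahead — the pattern has to work from the very first character.
The match spans [0:3] → 'I.I'.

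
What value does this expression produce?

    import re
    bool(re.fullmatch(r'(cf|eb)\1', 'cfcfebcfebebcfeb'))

`re.fullmatch` is like wrapping the pattern in `^…$` (in single-line mode).
Here there's no way to consume every character, so the call returns None, and `bool(None)` is False.

False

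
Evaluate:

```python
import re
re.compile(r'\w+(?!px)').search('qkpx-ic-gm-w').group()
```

'qkpx'

`(?!…)`/`(?<!…)` only lets a position through if the neighbouring text does NOT match; no characters are consumed.
The match spans [0:4] → 'qkpx'.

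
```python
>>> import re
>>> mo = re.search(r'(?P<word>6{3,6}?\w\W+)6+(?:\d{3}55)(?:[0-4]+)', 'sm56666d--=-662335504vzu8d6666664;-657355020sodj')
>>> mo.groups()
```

('6666d--=-',)

The match spans [3:21] → '6666d--=-662335504'.
Captured: group 1 = '6666d--=-'.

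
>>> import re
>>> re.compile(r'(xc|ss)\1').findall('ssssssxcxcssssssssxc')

['ss', 'xc', 'ss', 'ss']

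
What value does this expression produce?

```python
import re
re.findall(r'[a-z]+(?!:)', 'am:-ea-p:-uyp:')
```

['a', 'ea', 'uy']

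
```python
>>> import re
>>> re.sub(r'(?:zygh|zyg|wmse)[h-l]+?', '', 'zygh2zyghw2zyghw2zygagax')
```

'2w2w2zygagax'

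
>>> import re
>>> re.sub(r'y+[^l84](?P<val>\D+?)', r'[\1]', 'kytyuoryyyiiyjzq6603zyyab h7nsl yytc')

'k[y]uor[i][z]q6603z[b] h7nsl [c]'

The pattern matches one or more of a literal 'y', then any character except [l84]; then one or more of a non-digit (lazy) (captured as 'val').
Matches: at [1:4] → 'yty'; at [7:12] → 'yyyii'; at [12:15] → 'yjz'; at [21:25] → 'yyab'; at [32:36] → 'yytc'.
`\1` in the replacement pulls in group 1's text for each match.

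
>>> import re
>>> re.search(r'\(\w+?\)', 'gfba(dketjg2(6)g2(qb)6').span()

`re.search` tries every starting position until one works.
The match spans [12:15] → '(6)'.

(12, 15)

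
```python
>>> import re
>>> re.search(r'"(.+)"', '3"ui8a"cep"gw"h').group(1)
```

'ui8a"cep"gw'

The match spans [1:14] → '"ui8a"cep"gw"'.
Captured: group 1 = 'ui8a"cep"gw'.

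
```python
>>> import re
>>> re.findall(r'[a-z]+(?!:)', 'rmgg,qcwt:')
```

The negative lookaround is zero-width — it rules out positions where the adjacent text would match, without consuming anything.
Scanning left to right: at [0:4] → 'rmgg'; at [5:8] → 'qcw'.
`findall` yields the raw match text (2 of them) because the pattern has no groups.

['rmgg', 'qcw']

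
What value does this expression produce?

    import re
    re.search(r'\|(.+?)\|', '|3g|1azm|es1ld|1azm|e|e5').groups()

The match spans [0:4] → '|3g|'.
Captured: group 1 = '3g'.

('3g',)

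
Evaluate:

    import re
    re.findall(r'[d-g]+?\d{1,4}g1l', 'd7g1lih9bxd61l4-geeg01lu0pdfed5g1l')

['d7g1l', 'dfed5g1l']

This matches one or more of a character in [d-g] (lazy); then 1 to 4 of a digit, then the literal 'g1l'.
Scanning left to right: at [0:5] → 'd7g1l'; at [26:34] → 'dfed5g1l'.
Since nothing is captured, `findall` lists the 2 matched substrings directly.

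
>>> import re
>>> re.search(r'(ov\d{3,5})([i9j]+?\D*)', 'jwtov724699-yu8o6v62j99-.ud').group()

The match spans [3:14] → 'ov724699-yu'.

'ov724699-yu'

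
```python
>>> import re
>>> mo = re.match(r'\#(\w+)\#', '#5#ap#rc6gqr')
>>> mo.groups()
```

('5',)

With `match`, the pattern is implicitly anchored at the beginning.
The match spans [0:3] → '#5#'.
Captured: group 1 = '5'.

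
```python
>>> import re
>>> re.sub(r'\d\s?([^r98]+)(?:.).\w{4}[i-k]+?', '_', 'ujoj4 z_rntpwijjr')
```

The `?` after the quantifier makes it lazy — it takes as little as possible before letting the rest of the pattern try.
`sub` substitutes '_' at each match site.

'ujoj_jr'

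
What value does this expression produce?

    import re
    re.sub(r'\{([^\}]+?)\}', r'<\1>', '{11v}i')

'<11v>i'

Matches: at [0:5] → '{11v}'.
Each match is replaced using the text its own group 1 captured.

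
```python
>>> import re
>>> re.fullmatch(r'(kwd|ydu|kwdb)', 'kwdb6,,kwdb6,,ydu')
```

`re.fullmatch` requires the pattern to consume the entire string.
Here the string isn't matched end-to-end, so the call returns None.

None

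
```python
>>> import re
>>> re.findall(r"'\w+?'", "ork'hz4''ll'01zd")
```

["'hz4'", "'ll'"]

`findall` yields the raw match text (2 of them) because the pattern has no groups.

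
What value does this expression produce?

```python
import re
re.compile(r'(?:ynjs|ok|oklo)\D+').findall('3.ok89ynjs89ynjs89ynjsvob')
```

['ynjsvob']

With no groups in the pattern, `findall` gives back each whole match — 1 here.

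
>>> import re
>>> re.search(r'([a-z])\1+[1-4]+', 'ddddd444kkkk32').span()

After group 1 captures some text, `\1` only succeeds where that same text appears again.
The match spans [0:8] → 'ddddd444'.

(0, 8)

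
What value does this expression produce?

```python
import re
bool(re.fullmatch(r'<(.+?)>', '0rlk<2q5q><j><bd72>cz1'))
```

False

`fullmatch` succeeds only if the pattern covers the string from start to end.
Here the pattern can't cover the whole string, so the call returns None, and `bool(None)` is False.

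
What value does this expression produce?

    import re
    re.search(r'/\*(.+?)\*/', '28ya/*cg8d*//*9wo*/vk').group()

'/*cg8d*/'

The match spans [4:12] → '/*cg8d*/'.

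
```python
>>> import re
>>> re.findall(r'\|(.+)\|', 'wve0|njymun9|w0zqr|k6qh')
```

['njymun9|w0zqr']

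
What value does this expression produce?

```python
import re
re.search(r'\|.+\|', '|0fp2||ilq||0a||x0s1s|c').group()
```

'|0fp2||ilq||0a||x0s1s|'

`re.search` scans for the first position where the pattern succeeds.
The match spans [0:22] → '|0fp2||ilq||0a||x0s1s|'.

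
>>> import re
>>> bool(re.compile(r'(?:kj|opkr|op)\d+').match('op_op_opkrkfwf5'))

`re.match` won't scan ahead — the pattern has to work from the very first character.
Here the pattern fails at index 0, so the call returns None, and `bool(None)` is False.

False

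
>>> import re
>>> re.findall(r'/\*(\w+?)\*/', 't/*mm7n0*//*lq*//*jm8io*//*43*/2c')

['mm7n0', 'lq', 'jm8io', '43']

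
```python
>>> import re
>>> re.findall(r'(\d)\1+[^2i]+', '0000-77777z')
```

After group 1 captures some text, `\1` only succeeds where that same text appears again.
`findall` collects group 1 from the one match (1 total).

['0']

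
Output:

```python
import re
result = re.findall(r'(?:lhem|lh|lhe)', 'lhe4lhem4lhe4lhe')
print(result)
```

Branches in `(...|...)` are attempted left-to-right; the first branch that allows the whole pattern to succeed is taken.
`findall` yields the raw match text (4 of them) because the pattern has no groups.

['lh', 'lhem', 'lh', 'lh']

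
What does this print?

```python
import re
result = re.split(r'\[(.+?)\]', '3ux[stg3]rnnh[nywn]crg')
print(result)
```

Matches to split on: at [3:9] → '[stg3]'; at [13:19] → '[nywn]'.
With a capturing group present, the delimiter's captured portion is kept in the result list.

['3ux', 'stg3', 'rnnh', 'nywn', 'crg']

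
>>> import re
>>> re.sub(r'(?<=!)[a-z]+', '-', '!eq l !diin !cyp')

Because the assertion is zero-width, the text it checks is not consumed and won't appear in the result.
Every occurrence is swapped for '-'.

'!- l !- !-'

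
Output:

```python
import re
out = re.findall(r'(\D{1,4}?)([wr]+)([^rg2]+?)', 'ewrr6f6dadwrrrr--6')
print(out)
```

The pattern matches 1 to 4 of a non-digit (lazy) (captured); then one or more of one of [wr] (captured); then one or more of any character except [rg2] (lazy) (captured).
Because the quantifier is non-greedy, it stops expanding at the earliest point where the rest of the pattern can succeed.
Matches: at [0:5] match 'ewrr6', groups = ('e', 'wrr', '6'); at [7:16] match 'dadwrrrr-', groups = ('dad', 'wrrrr', '-').
`findall` packs the 3 group values into a tuple for every match.

[('e', 'wrr', '6'), ('dad', 'wrrrr', '-')]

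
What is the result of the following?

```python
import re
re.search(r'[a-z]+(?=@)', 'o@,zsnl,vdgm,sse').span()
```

The `(?=…)`/`(?<=…)` assertion just peeks at neighbouring text; it doesn't advance the match position.
Unlike `match`, `search` isn't anchored — it looks for the pattern anywhere in the string.
The match spans [0:1] → 'o'.

(0, 1)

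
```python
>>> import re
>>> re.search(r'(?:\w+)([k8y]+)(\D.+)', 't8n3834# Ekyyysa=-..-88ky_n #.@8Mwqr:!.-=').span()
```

This matches one or more of a word character (non-capturing group); then one or more of one of [k8y] (captured); then a non-digit, then one or more of any character (captured).
The match spans [0:41] → 't8n3834# Ekyyysa=-..-88ky_n #.@8Mwqr:!.-='.

(0, 41)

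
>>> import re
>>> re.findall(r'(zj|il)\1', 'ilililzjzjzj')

The backreference `\1` re-matches whatever the first group consumed, character for character.
Walking the string: at [0:4] match 'ilil', group 1 = 'il'; at [6:10] match 'zjzj', group 1 = 'zj'.
One capturing group, so `findall` returns just the captured substring from each match — 2 in all.

['il', 'zj']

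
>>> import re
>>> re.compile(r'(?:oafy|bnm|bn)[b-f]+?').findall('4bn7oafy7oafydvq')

Scanning left to right: at [9:14] → 'oafyd'.
Since nothing is captured, `findall` lists the 1 matched substring directly.

['oafyd']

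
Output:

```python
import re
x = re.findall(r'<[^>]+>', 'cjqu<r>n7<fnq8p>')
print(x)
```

Walking the string: at [4:7] → '<r>'; at [9:16] → '<fnq8p>'.
No capturing groups, so `findall` returns the 2 full match strings.

['<r>', '<fnq8p>']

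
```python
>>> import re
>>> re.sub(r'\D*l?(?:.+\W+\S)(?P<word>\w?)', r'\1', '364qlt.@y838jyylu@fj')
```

The pattern matches zero or more of a non-digit, then optionally the literal 'l'; then one or more of any character, then one or more of a non-word character, then a non-whitespace character (non-capturing group); then optionally a word character (captured as 'word').
Matches: at [0:20] → '364qlt.@y838jyylu@fj'.
Each match is replaced using the text its own group 1 captured.

'j'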